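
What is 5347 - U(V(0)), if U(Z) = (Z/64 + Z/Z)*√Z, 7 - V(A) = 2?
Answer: 5347 - 69*√5/64 ≈ 5344.6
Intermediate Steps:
V(A) = 5 (V(A) = 7 - 1*2 = 7 - 2 = 5)
U(Z) = √Z*(1 + Z/64) (U(Z) = (Z*(1/64) + 1)*√Z = (Z/64 + 1)*√Z = (1 + Z/64)*√Z = √Z*(1 + Z/64))
5347 - U(V(0)) = 5347 - √5*(64 + 5)/64 = 5347 - √5*69/64 = 5347 - 69*√5/64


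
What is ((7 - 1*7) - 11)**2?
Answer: 121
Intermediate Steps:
((7 - 1*7) - 11)**2 = ((7 - 7) - 11)**2 = (0 - 11)**2 = (-11)**2 = 121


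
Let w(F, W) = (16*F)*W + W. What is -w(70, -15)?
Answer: 16815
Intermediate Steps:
w(F, W) = W + 16*F*W (w(F, W) = 16*F*W + W = W + 16*F*W)
-w(70, -15) = -(-15)*(1 + 16*70) = -(-15)*(1 + 1120) = -(-15)*1121 = -1*(-16815) = 16815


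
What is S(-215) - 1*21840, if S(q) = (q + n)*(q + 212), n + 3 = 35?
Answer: -21291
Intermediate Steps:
n = 32 (n = -3 + 35 = 32)
S(q) = (32 + q)*(212 + q) (S(q) = (q + 32)*(q + 212) = (32 + q)*(212 + q))
S(-215) - 1*21840 = (6784 + (-215)² + 244*(-215)) - 1*21840 = (6784 + 46225 - 52460) - 21840 = 549 - 21840 = -21291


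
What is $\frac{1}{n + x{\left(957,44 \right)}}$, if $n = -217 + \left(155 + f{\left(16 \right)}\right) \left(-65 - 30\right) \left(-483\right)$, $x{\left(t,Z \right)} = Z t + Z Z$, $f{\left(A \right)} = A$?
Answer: $\frac{1}{7890162} \approx 1.2674 \cdot 10^{-7}$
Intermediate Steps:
$x{\left(t,Z \right)} = Z^{2} + Z t$ ($x{\left(t,Z \right)} = Z t + Z^{2} = Z^{2} + Z t$)
$n = 7846118$ ($n = -217 + \left(155 + 16\right) \left(-65 - 30\right) \left(-483\right) = -217 + 171 \left(-95\right) \left(-483\right) = -217 - -7846335 = -217 + 7846335 = 7846118$)
$\frac{1}{n + x{\left(957,44 \right)}} = \frac{1}{7846118 + 44 \left(44 + 957\right)} = \frac{1}{7846118 + 44 \cdot 1001} = \frac{1}{7846118 + 44044} = \frac{1}{7890162}$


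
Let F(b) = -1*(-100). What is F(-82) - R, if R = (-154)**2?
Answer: -23616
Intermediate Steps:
F(b) = 100
R = 23716
F(-82) - R = 100 - 1*23716 = 100 - 23716 = -23616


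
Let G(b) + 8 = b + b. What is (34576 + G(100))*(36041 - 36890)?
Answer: -29518032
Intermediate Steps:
G(b) = -8 + 2*b (G(b) = -8 + (b + b) = -8 + 2*b)
(34576 + G(100))*(36041 - 36890) = (34576 + (-8 + 2*100))*(36041 - 36890) = (34576 + (-8 + 200))*(-849) = (34576 + 192)*(-849) = 34768*(-849) = -29518032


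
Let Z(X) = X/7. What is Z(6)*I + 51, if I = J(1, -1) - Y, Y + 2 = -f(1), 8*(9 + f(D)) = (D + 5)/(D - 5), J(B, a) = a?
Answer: 2463/56 ≈ 43.982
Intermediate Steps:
f(D) = -9 + (5 + D)/(8*(-5 + D)) (f(D) = -9 + ((D + 5)/(D - 5))/8 = -9 + ((5 + D)/(-5 + D))/8 = -9 + (5 + D)/(8*(-5 + D)))
Z(X) = X/7 (Z(X) = X*(⅐) = X/7)
Y = 115/16 (Y = -2 - (365 - 71*1)/(8*(-5 + 1)) = -2 - (365 - 71)/(8*(-4)) = -2 - (-1)*294/(8*4) = -2 - 1*(-147/16) = -2 + 147/16 = 115/16 ≈ 7.1875)
I = -131/16 (I = -1 - 1*115/16 = -1 - 115/16 = -131/16 ≈ -8.1875)
Z(6)*I + 51 = ((⅐)*6)*(-131/16) + 51 = (6/7)*(-131/16) + 51 = -393/56 + 51 = 2463/56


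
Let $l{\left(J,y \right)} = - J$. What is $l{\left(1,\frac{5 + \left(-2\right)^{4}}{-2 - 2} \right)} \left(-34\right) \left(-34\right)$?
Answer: $-1156$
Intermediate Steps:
$l{\left(1,\frac{5 + \left(-2\right)^{4}}{-2 - 2} \right)} \left(-34\right) \left(-34\right) = \left(-1\right) 1 \left(-34\right) \left(-34\right) = \left(-1\right) \left(-34\right) \left(-34\right) = 34 \left(-34\right) = -1156$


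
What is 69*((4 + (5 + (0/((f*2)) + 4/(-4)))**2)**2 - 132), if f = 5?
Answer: 18492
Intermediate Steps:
69*((4 + (5 + (0/((f*2)) + 4/(-4)))**2)**2 - 132) = 69*((4 + (5 + (0/((5*2)) + 4/(-4)))**2)**2 - 132) = 69*((4 + (5 + (0/10 + 4*(-1/4)))**2)**2 - 132) = 69*((4 + (5 + (0*(1/10) - 1))**2)**2 - 132) = 69*((4 + (5 + (0 - 1))**2)**2 - 132) = 69*((4 + (5 - 1)**2)**2 - 132) = 69*((4 + 4**2)**2 - 132) = 69*((4 + 16)**2 - 132) = 69*(20**2 - 132) = 69*(400 - 132) = 69*268 = 18492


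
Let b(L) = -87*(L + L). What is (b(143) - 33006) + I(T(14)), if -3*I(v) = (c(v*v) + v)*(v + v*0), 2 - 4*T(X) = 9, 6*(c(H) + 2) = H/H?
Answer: -8336173/144 ≈ -57890.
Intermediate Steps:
c(H) = -11/6 (c(H) = -2 + (H/H)/6 = -2 + (1/6)*1 = -2 + 1/6 = -11/6)
T(X) = -7/4 (T(X) = 1/2 - 1/4*9 = 1/2 - 9/4 = -7/4)
I(v) = -v*(-11/6 + v)/3 (I(v) = -(-11/6 + v)*(v + v*0)/3 = -(-11/6 + v)*(v + 0)/3 = -(-11/6 + v)*v/3 = -v*(-11/6 + v)/3)
b(L) = -174*L
(b(143) - 33006) + I(T(14)) = (-174*143 - 33006) + (1/18)*(-7/4)*(11 - 6*(-7/4)) = (-24882 - 33006) + (1/18)*(-7/4)*(11 + 21/2) = -57888 + (1/18)*(-7/4)*(43/2) = -57888 - 301/144 = -8336173/144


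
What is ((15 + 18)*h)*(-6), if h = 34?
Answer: -6732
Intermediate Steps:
((15 + 18)*h)*(-6) = ((15 + 18)*34)*(-6) = (33*34)*(-6) = 1122*(-6) = -6732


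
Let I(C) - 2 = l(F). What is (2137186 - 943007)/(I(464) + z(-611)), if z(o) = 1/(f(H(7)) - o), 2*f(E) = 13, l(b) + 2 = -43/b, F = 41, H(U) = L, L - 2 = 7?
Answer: -60467253665/53023 ≈ -1.1404e+6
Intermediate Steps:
L = 9 (L = 2 + 7 = 9)
H(U) = 9
l(b) = -2 - 43/b
f(E) = 13/2 (f(E) = (½)*13 = 13/2)
I(C) = -43/41 (I(C) = 2 + (-2 - 43/41) = 2 - 125/41 = -43/41)
z(o) = 1/(13/2 - o)
(2137186 - 943007)/(I(464) + z(-611)) = (2137186 - 943007)/(-43/41 - 2/(-13 + 2*(-611))) = 1194179/(-43/41 - 2/(-13 - 1222)) = 1194179/(-43/41 - 2/(-1235)) = 1194179/(-43/41 - 2*(-1/1235)) = 1194179/(-43/41 + 2/1235) = 1194179/(-53023/50635) = 1194179*(-50635/53023) = -60467253665/53023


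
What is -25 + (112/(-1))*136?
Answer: -15257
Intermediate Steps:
-25 + (112/(-1))*136 = -25 + (112*(-1))*136 = -25 - 112*136 = -25 - 15232 = -15257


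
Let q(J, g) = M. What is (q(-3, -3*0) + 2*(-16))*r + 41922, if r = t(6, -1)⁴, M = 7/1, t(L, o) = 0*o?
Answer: 41922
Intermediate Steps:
t(L, o) = 0
M = 7 (M = 7*1 = 7)
q(J, g) = 7
r = 0 (r = 0⁴ = 0)
(q(-3, -3*0) + 2*(-16))*r + 41922 = (7 + 2*(-16))*0 + 41922 = (7 - 32)*0 + 41922 = -25*0 + 41922 = 0 + 41922 = 41922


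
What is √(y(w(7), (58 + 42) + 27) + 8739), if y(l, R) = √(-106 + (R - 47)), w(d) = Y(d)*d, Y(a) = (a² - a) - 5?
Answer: √(8739 + I*√26) ≈ 93.483 + 0.0273*I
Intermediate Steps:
Y(a) = -5 + a² - a
w(d) = d*(-5 + d² - d) (w(d) = (-5 + d² - d)*d = d*(-5 + d² - d))
y(l, R) = √(-153 + R) (y(l, R) = √(-106 + (-47 + R)) = √(-153 + R))
√(y(w(7), (58 + 42) + 27) + 8739) = √(√(-153 + ((58 + 42) + 27)) + 8739) = √(√(-153 + (100 + 27)) + 8739) = √(√(-153 + 127) + 8739) = √(√(-26) + 8739) = √(I*√26 + 8739) = √(8739 + I*√26)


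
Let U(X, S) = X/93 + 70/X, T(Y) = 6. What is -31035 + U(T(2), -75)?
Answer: -2885164/93 ≈ -31023.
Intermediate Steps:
U(X, S) = 70/X + X/93 (U(X, S) = X*(1/93) + 70/X = X/93 + 70/X = 70/X + X/93)
-31035 + U(T(2), -75) = -31035 + (70/6 + (1/93)*6) = -31035 + (70*(⅙) + 2/31) = -31035 + (35/3 + 2/31) = -31035 + 1091/93 = -2885164/93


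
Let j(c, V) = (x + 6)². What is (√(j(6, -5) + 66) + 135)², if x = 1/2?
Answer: (270 + √433)²/4 ≈ 21142.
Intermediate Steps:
x = ½ ≈ 0.50000
j(c, V) = 169/4 (j(c, V) = (½ + 6)² = (13/2)² = 169/4)
(√(j(6, -5) + 66) + 135)² = (√(169/4 + 66) + 135)² = (√(433/4) + 135)² = (√433/2 + 135)² = (135 + √433/2)²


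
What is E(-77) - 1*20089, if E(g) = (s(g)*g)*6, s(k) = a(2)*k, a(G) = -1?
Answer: -55663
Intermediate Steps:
s(k) = -k
E(g) = -6*g² (E(g) = ((-g)*g)*6 = -g²*6 = -6*g²)
E(-77) - 1*20089 = -6*(-77)² - 1*20089 = -6*5929 - 20089 = -35574 - 20089 = -55663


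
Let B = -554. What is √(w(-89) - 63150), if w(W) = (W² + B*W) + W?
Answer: 6*I*√167 ≈ 77.537*I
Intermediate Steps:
w(W) = W² - 553*W (w(W) = (W² - 554*W) + W = W² - 553*W)
√(w(-89) - 63150) = √(-89*(-553 - 89) - 63150) = √(-89*(-642) - 63150) = √(57138 - 63150) = √(-6012) = 6*I*√167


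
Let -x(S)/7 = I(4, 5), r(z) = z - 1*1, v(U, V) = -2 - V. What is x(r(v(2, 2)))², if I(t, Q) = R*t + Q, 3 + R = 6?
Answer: 14161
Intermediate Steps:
R = 3 (R = -3 + 6 = 3)
I(t, Q) = Q + 3*t (I(t, Q) = 3*t + Q = Q + 3*t)
r(z) = -1 + z (r(z) = z - 1 = -1 + z)
x(S) = -119 (x(S) = -7*(5 + 3*4) = -7*(5 + 12) = -7*17 = -119)
x(r(v(2, 2)))² = (-119)² = 14161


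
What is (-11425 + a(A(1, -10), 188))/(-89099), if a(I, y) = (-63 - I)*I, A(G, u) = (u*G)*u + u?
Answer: 25195/89099 ≈ 0.28278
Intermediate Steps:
A(G, u) = u + G*u**2 (A(G, u) = (G*u)*u + u = G*u**2 + u = u + G*u**2)
a(I, y) = I*(-63 - I)
(-11425 + a(A(1, -10), 188))/(-89099) = (-11425 - (-10*(1 + 1*(-10)))*(63 - 10*(1 + 1*(-10))))/(-89099) = (-11425 - (-10*(1 - 10))*(63 - 10*(1 - 10)))*(-1/89099) = (-11425 - (-10*(-9))*(63 - 10*(-9)))*(-1/89099) = (-11425 - 1*90*(63 + 90))*(-1/89099) = (-11425 - 1*90*153)*(-1/89099) = (-11425 - 13770)*(-1/89099) = -25195*(-1/89099) = 25195/89099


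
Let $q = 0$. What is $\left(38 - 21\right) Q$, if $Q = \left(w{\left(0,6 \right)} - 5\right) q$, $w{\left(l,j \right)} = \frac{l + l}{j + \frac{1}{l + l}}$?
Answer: $0$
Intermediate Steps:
$w{\left(l,j \right)} = \frac{2 l}{j + \frac{1}{2 l}}$
$Q = 0$ ($Q = \left(\frac{4 \cdot 0^{2}}{1 + 2 \cdot 6 \cdot 0} - 5\right) 0 = \left(4 \cdot 0 \frac{1}{1 + 0} - 5\right) 0 = \left(4 \cdot 0 \cdot 1^{-1} - 5\right) 0 = \left(4 \cdot 0 \cdot 1 - 5\right) 0 = \left(0 - 5\right) 0 = \left(-5\right) 0 = 0$)
$\left(38 - 21\right) Q = \left(38 - 21\right) 0 = 17 \cdot 0 = 0$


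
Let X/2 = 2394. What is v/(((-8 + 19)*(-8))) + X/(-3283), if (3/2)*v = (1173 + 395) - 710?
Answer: -7465/938 ≈ -7.9584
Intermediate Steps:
X = 4788 (X = 2*2394 = 4788)
v = 572 (v = 2*((1173 + 395) - 710)/3 = 2*(1568 - 710)/3 = (2/3)*858 = 572)
v/(((-8 + 19)*(-8))) + X/(-3283) = 572/(((-8 + 19)*(-8))) + 4788/(-3283) = 572/((11*(-8))) + 4788*(-1/3283) = 572/(-88) - 684/469 = 572*(-1/88) - 684/469 = -13/2 - 684/469 = -7465/938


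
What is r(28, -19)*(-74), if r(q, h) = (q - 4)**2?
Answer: -42624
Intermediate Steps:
r(q, h) = (-4 + q)**2
r(28, -19)*(-74) = (-4 + 28)**2*(-74) = 24**2*(-74) = 576*(-74) = -42624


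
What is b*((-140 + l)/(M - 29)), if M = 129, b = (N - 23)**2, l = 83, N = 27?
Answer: -228/25 ≈ -9.1200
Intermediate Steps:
b = 16 (b = (27 - 23)**2 = 4**2 = 16)
b*((-140 + l)/(M - 29)) = 16*((-140 + 83)/(129 - 29)) = 16*(-57/100) = -228/25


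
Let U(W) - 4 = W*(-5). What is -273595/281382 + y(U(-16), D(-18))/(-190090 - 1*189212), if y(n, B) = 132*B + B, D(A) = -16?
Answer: -818859919/847053614 ≈ -0.96672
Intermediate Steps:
U(W) = 4 - 5*W (U(W) = 4 + W*(-5) = 4 - 5*W)
y(n, B) = 133*B
-273595/281382 + y(U(-16), D(-18))/(-190090 - 1*189212) = -273595/281382 + (133*(-16))/(-190090 - 1*189212) = -273595*1/281382 - 2128/(-190090 - 189212) = -273595/281382 - 2128/(-379302) = -273595/281382 - 2128*(-1/379302) = -273595/281382 + 152/27093 = -818859919/847053614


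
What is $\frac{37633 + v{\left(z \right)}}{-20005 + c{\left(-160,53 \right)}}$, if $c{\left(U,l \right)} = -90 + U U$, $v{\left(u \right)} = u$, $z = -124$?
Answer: $\frac{12503}{1835} \approx 6.8136$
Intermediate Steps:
$c{\left(U,l \right)} = -90 + U^{2}$
$\frac{37633 + v{\left(z \right)}}{-20005 + c{\left(-160,53 \right)}} = \frac{37633 - 124}{-20005 - \left(90 - \left(-160\right)^{2}\right)} = \frac{37509}{-20005 + \left(-90 + 25600\right)} = \frac{37509}{-20005 + 25510} = \frac{37509}{5505} = 37509 \cdot \frac{1}{5505} = \frac{12503}{1835}$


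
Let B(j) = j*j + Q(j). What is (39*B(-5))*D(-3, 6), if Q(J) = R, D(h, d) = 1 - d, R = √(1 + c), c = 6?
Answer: -4875 - 195*√7 ≈ -5390.9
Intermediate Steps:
R = √7 (R = √(1 + 6) = √7 ≈ 2.6458)
Q(J) = √7
B(j) = √7 + j² (B(j) = j*j + √7 = j² + √7 = √7 + j²)
(39*B(-5))*D(-3, 6) = (39*(√7 + (-5)²))*(1 - 1*6) = (39*(√7 + 25))*(1 - 6) = (39*(25 + √7))*(-5) = (975 + 39*√7)*(-5) = -4875 - 195*√7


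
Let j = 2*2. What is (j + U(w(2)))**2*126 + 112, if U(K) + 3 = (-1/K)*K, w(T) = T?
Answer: 112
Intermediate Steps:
j = 4
U(K) = -4 (U(K) = -3 + (-1/K)*K = -3 - 1 = -4)
(j + U(w(2)))**2*126 + 112 = (4 - 4)**2*126 + 112 = 0**2*126 + 112 = 0*126 + 112 = 0 + 112 = 112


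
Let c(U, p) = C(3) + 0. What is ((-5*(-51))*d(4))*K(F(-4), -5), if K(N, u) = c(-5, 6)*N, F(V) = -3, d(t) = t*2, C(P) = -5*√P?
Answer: 30600*√3 ≈ 53001.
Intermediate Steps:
d(t) = 2*t
c(U, p) = -5*√3 (c(U, p) = -5*√3 + 0 = -5*√3)
K(N, u) = -5*N*√3 (K(N, u) = (-5*√3)*N = -5*N*√3)
((-5*(-51))*d(4))*K(F(-4), -5) = ((-5*(-51))*(2*4))*(-5*(-3)*√3) = (255*8)*(15*√3) = 2040*(15*√3) = 30600*√3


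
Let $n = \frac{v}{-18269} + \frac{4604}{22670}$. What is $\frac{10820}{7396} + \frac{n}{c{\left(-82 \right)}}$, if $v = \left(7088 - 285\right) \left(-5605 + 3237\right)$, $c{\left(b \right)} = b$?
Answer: $- \frac{145887605956536}{15698460629035} \approx -9.2931$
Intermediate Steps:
$v = -16109504$ ($v = 6803 \left(-2368\right) = -16109504$)
$n = \frac{182643283078}{207079115}$ ($n = - \frac{16109504}{-18269} + \frac{4604}{22670} = \left(-16109504\right) \left(- \frac{1}{18269}\right) + 4604 \cdot \frac{1}{22670} = \frac{16109504}{18269} + \frac{2302}{11335} = \frac{182643283078}{207079115} \approx 882.0$)
$\frac{10820}{7396} + \frac{n}{c{\left(-82 \right)}} = \frac{10820}{7396} + \frac{182643283078}{207079115 \left(-82\right)} = 10820 \cdot \frac{1}{7396} + \frac{182643283078}{207079115} \left(- \frac{1}{82}\right) = \frac{2705}{1849} - \frac{91321641539}{8490243715} = - \frac{145887605956536}{15698460629035}$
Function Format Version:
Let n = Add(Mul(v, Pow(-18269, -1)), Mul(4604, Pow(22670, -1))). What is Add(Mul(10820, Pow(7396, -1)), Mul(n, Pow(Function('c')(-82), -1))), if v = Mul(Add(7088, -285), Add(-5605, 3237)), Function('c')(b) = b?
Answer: Rational(-145887605956536, 15698460629035) ≈ -9.2931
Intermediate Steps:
v = -16109504 (v = Mul(6803, -2368) = -16109504)
n = Rational(182643283078, 207079115) (n = Add(Mul(-16109504, Pow(-18269, -1)), Mul(4604, Pow(22670, -1))) = Add(Mul(-16109504, Rational(-1, 18269)), Mul(4604, Rational(1, 22670))) = Add(Rational(16109504, 18269), Rational(2302, 11335)) = Rational(182643283078, 207079115) ≈ 882.00)
Add(Mul(10820, Pow(7396, -1)), Mul(n, Pow(Function('c')(-82), -1))) = Add(Mul(10820, Pow(7396, -1)), Mul(Rational(182643283078, 207079115), Pow(-82, -1))) = Add(Mul(10820, Rational(1, 7396)), Mul(Rational(182643283078, 207079115), Rational(-1, 82))) = Add(Rational(2705, 1849), Rational(-91321641539, 8490243715)) = Rational(-145887605956536, 15698460629035)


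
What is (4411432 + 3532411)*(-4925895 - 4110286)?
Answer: -71782003183583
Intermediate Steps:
(4411432 + 3532411)*(-4925895 - 4110286) = 7943843*(-9036181) = -71782003183583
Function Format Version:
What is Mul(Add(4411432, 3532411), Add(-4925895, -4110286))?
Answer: -71782003183583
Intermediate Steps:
Mul(Add(4411432, 3532411), Add(-4925895, -4110286)) = Mul(7943843, -9036181) = -71782003183583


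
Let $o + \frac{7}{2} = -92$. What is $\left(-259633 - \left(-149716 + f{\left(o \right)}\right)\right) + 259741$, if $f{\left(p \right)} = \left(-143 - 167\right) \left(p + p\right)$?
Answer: $90614$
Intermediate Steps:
$o = - \frac{191}{2}$ ($o = - \frac{7}{2} - 92 = - \frac{191}{2} \approx -95.5$)
$f{\left(p \right)} = - 620 p$ ($f{\left(p \right)} = - 310 \cdot 2 p = - 620 p$)
$\left(-259633 - \left(-149716 + f{\left(o \right)}\right)\right) + 259741 = \left(-259633 + \left(149716 - \left(-620\right) \left(- \frac{191}{2}\right)\right)\right) + 259741 = \left(-259633 + \left(149716 - 59210\right)\right) + 259741 = \left(-259633 + 90506\right) + 259741 = -169127 + 259741 = 90614$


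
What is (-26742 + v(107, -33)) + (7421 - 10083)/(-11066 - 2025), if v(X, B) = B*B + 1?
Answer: -335807670/13091 ≈ -25652.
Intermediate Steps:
v(X, B) = 1 + B**2 (v(X, B) = B**2 + 1 = 1 + B**2)
(-26742 + v(107, -33)) + (7421 - 10083)/(-11066 - 2025) = (-26742 + (1 + (-33)**2)) + (7421 - 10083)/(-11066 - 2025) = (-26742 + (1 + 1089)) - 2662/(-13091) = (-26742 + 1090) - 2662*(-1/13091) = -25652 + 2662/13091 = -335807670/13091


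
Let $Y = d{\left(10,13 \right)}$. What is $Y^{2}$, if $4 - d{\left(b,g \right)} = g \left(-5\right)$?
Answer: $4761$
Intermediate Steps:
$d{\left(b,g \right)} = 4 + 5 g$ ($d{\left(b,g \right)} = 4 - g \left(-5\right) = 4 - - 5 g = 4 + 5 g$)
$Y = 69$ ($Y = 4 + 5 \cdot 13 = 4 + 65 = 69$)
$Y^{2} = 69^{2} = 4761$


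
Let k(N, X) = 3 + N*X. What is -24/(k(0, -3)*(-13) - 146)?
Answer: 24/185 ≈ 0.12973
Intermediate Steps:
-24/(k(0, -3)*(-13) - 146) = -24/((3 + 0*(-3))*(-13) - 146) = -24/((3 + 0)*(-13) - 146) = -24/(3*(-13) - 146) = -24/(-39 - 146) = -24/(-185) = -1/185*(-24) = 24/185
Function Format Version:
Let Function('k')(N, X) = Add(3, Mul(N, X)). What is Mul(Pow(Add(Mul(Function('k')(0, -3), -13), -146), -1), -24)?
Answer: Rational(24, 185) ≈ 0.12973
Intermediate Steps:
Mul(Pow(Add(Mul(Function('k')(0, -3), -13), -146), -1), -24) = Mul(Pow(Add(Mul(Add(3, Mul(0, -3)), -13), -146), -1), -24) = Mul(Pow(Add(Mul(Add(3, 0), -13), -146), -1), -24) = Mul(Pow(Add(Mul(3, -13), -146), -1), -24) = Mul(Pow(Add(-39, -146), -1), -24) = Mul(Pow(-185, -1), -24) = Mul(Rational(-1, 185), -24) = Rational(24, 185)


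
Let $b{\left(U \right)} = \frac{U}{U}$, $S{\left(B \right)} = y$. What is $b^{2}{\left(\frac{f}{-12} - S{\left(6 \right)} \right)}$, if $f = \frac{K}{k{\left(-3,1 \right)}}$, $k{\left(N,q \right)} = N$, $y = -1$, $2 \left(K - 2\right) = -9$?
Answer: $1$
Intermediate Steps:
$K = - \frac{5}{2}$ ($K = 2 + \frac{1}{2} \left(-9\right) = 2 - \frac{9}{2} = - \frac{5}{2} \approx -2.5$)
$S{\left(B \right)} = -1$
$f = \frac{5}{6}$ ($f = - \frac{5}{2 \left(-3\right)} = \left(- \frac{5}{2}\right) \left(- \frac{1}{3}\right) = \frac{5}{6} \approx 0.83333$)
$b{\left(U \right)} = 1$
$b^{2}{\left(\frac{f}{-12} - S{\left(6 \right)} \right)} = 1^{2} = 1$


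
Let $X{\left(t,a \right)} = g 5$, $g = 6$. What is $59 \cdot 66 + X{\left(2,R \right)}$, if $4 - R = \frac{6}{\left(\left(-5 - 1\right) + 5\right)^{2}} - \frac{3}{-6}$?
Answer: $3924$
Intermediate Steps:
$R = - \frac{5}{2}$ ($R = 4 - \left(\frac{6}{\left(\left(-5 - 1\right) + 5\right)^{2}} - \frac{3}{-6}\right) = 4 - \left(\frac{6}{\left(-6 + 5\right)^{2}} - - \frac{1}{2}\right) = 4 - \left(\frac{6}{\left(-1\right)^{2}} + \frac{1}{2}\right) = 4 - \left(\frac{6}{1} + \frac{1}{2}\right) = 4 - \left(6 \cdot 1 + \frac{1}{2}\right) = 4 - \left(6 + \frac{1}{2}\right) = 4 - \frac{13}{2} = - \frac{5}{2} \approx -2.5$)
$X{\left(t,a \right)} = 30$ ($X{\left(t,a \right)} = 6 \cdot 5 = 30$)
$59 \cdot 66 + X{\left(2,R \right)} = 59 \cdot 66 + 30 = 3894 + 30 = 3924$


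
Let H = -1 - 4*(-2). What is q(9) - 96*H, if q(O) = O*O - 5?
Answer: -596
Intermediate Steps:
q(O) = -5 + O**2 (q(O) = O**2 - 5 = -5 + O**2)
H = 7 (H = -1 + 8 = 7)
q(9) - 96*H = (-5 + 9**2) - 96*7 = (-5 + 81) - 672 = 76 - 672 = -596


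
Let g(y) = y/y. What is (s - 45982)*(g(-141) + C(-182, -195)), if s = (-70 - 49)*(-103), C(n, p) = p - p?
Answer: -33725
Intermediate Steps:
C(n, p) = 0
g(y) = 1
s = 12257 (s = -119*(-103) = 12257)
(s - 45982)*(g(-141) + C(-182, -195)) = (12257 - 45982)*(1 + 0) = -33725*1 = -33725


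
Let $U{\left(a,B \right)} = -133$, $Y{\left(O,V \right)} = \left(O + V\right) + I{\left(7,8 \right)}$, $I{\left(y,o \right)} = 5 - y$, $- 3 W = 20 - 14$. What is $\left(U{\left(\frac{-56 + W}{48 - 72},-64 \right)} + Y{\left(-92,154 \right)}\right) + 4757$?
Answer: $4684$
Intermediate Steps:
$W = -2$ ($W = - \frac{20 - 14}{3} = \left(- \frac{1}{3}\right) 6 = -2$)
$Y{\left(O,V \right)} = -2 + O + V$ ($Y{\left(O,V \right)} = \left(O + V\right) + \left(5 - 7\right) = \left(O + V\right) - 2 = -2 + O + V$)
$\left(U{\left(\frac{-56 + W}{48 - 72},-64 \right)} + Y{\left(-92,154 \right)}\right) + 4757 = \left(-133 - -60\right) + 4757 = \left(-133 + 60\right) + 4757 = -73 + 4757 = 4684$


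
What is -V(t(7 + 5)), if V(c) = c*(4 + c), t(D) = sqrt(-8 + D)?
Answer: -12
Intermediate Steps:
-V(t(7 + 5)) = -sqrt(-8 + (7 + 5))*(4 + sqrt(-8 + (7 + 5))) = -sqrt(-8 + 12)*(4 + sqrt(-8 + 12)) = -sqrt(4)*(4 + sqrt(4)) = -2*(4 + 2) = -2*6 = -1*12 = -12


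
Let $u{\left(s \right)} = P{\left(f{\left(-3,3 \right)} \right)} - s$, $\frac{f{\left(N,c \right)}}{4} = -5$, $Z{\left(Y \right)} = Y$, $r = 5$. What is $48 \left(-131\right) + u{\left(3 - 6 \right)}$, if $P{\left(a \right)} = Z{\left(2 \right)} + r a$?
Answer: $-6383$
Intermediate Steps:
$f{\left(N,c \right)} = -20$ ($f{\left(N,c \right)} = 4 \left(-5\right) = -20$)
$P{\left(a \right)} = 2 + 5 a$
$u{\left(s \right)} = -98 - s$ ($u{\left(s \right)} = \left(2 + 5 \left(-20\right)\right) - s = \left(2 - 100\right) - s = -98 - s$)
$48 \left(-131\right) + u{\left(3 - 6 \right)} = 48 \left(-131\right) - 95 = -6288 - 95 = -6383$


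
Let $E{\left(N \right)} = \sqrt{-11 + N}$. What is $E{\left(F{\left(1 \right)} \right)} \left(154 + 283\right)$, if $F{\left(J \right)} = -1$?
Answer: $874 i \sqrt{3} \approx 1513.8 i$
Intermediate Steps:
$E{\left(F{\left(1 \right)} \right)} \left(154 + 283\right) = \sqrt{-11 - 1} \left(154 + 283\right) = \sqrt{-12} \cdot 437 = 2 i \sqrt{3} \cdot 437 = 874 i \sqrt{3}$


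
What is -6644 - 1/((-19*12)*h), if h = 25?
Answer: -37870799/5700 ≈ -6644.0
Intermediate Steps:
-6644 - 1/((-19*12)*h) = -6644 - 1/(-19*12*25) = -6644 - 1/((-228*25)) = -6644 - 1/(-5700) = -6644 - 1*(-1/5700) = -6644 + 1/5700 = -37870799/5700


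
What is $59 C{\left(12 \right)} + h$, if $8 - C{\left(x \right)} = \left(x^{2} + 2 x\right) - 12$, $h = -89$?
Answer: $-8821$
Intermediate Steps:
$C{\left(x \right)} = 20 - x^{2} - 2 x$ ($C{\left(x \right)} = 8 - \left(\left(x^{2} + 2 x\right) - 12\right) = 8 - \left(-12 + x^{2} + 2 x\right) = 20 - x^{2} - 2 x$)
$59 C{\left(12 \right)} + h = 59 \left(20 - 12^{2} - 24\right) - 89 = 59 \left(20 - 144 - 24\right) - 89 = 59 \left(-148\right) - 89 = -8732 - 89 = -8821$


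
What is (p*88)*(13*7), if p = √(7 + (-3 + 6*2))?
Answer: 32032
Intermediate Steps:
p = 4 (p = √(7 + (-3 + 12)) = √(7 + 9) = √16 = 4)
(p*88)*(13*7) = (4*88)*(13*7) = 352*91 = 32032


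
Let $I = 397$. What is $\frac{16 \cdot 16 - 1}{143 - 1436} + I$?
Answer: $\frac{171022}{431} \approx 396.8$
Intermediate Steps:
$\frac{16 \cdot 16 - 1}{143 - 1436} + I = \frac{16 \cdot 16 - 1}{143 - 1436} + 397 = \frac{256 - 1}{-1293} + 397 = 255 \left(- \frac{1}{1293}\right) + 397 = - \frac{85}{431} + 397 = \frac{171022}{431}$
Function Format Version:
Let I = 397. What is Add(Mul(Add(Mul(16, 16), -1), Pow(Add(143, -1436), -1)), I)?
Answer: Rational(171022, 431) ≈ 396.80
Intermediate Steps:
Add(Mul(Add(Mul(16, 16), -1), Pow(Add(143, -1436), -1)), I) = Add(Mul(Add(Mul(16, 16), -1), Pow(Add(143, -1436), -1)), 397) = Add(Mul(Add(256, -1), Pow(-1293, -1)), 397) = Add(Mul(255, Rational(-1, 1293)), 397) = Add(Rational(-85, 431), 397) = Rational(171022, 431)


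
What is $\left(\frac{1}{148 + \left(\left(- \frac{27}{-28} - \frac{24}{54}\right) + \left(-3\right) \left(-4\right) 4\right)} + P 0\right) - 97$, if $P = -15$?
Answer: $- \frac{4803479}{49523} \approx -96.995$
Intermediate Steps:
$\left(\frac{1}{148 + \left(\left(- \frac{27}{-28} - \frac{24}{54}\right) + \left(-3\right) \left(-4\right) 4\right)} + P 0\right) - 97 = \left(\frac{1}{148 + \left(\left(- \frac{27}{-28} - \frac{24}{54}\right) + \left(-3\right) \left(-4\right) 4\right)} - 0\right) - 97 = \left(\frac{1}{148 + \left(\left(\left(-27\right) \left(- \frac{1}{28}\right) - \frac{4}{9}\right) + 12 \cdot 4\right)} + 0\right) - 97 = \left(\frac{1}{148 + \left(\left(\frac{27}{28} - \frac{4}{9}\right) + 48\right)} + 0\right) - 97 = \left(\frac{1}{148 + \left(\frac{131}{252} + 48\right)} + 0\right) - 97 = \left(\frac{1}{148 + \frac{12227}{252}} + 0\right) - 97 = \left(\frac{1}{\frac{49523}{252}} + 0\right) - 97 = \left(\frac{252}{49523} + 0\right) - 97 = \frac{252}{49523} - 97 = - \frac{4803479}{49523}$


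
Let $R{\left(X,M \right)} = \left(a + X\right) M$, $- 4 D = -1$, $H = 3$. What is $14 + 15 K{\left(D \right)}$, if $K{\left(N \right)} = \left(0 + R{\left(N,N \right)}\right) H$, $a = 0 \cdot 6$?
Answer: $\frac{269}{16} \approx 16.813$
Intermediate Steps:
$D = \frac{1}{4}$ ($D = \left(- \frac{1}{4}\right) \left(-1\right) = \frac{1}{4} \approx 0.25$)
$a = 0$
$R{\left(X,M \right)} = M X$ ($R{\left(X,M \right)} = \left(0 + X\right) M = X M = M X$)
$K{\left(N \right)} = 3 N^{2}$ ($K{\left(N \right)} = \left(0 + N N\right) 3 = \left(0 + N^{2}\right) 3 = N^{2} \cdot 3 = 3 N^{2}$)
$14 + 15 K{\left(D \right)} = 14 + 15 \cdot \frac{3}{16} = 14 + \frac{45}{16} = \frac{269}{16}$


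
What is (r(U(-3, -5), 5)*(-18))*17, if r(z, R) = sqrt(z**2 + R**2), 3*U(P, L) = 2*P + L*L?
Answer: -102*sqrt(586) ≈ -2469.2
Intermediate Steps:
U(P, L) = L**2/3 + 2*P/3 (U(P, L) = (2*P + L*L)/3 = (2*P + L**2)/3 = (L**2 + 2*P)/3 = L**2/3 + 2*P/3)
r(z, R) = sqrt(R**2 + z**2)
(r(U(-3, -5), 5)*(-18))*17 = (sqrt(5**2 + ((1/3)*(-5)**2 + (2/3)*(-3))**2)*(-18))*17 = (sqrt(25 + ((1/3)*25 - 2)**2)*(-18))*17 = (sqrt(25 + (25/3 - 2)**2)*(-18))*17 = (sqrt(25 + (19/3)**2)*(-18))*17 = (sqrt(25 + 361/9)*(-18))*17 = (sqrt(586/9)*(-18))*17 = ((sqrt(586)/3)*(-18))*17 = -6*sqrt(586)*17 = -102*sqrt(586)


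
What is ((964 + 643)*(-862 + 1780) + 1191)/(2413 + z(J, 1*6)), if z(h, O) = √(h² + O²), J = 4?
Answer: 1187531407/1940839 - 984278*√13/1940839 ≈ 610.04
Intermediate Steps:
z(h, O) = √(O² + h²)
((964 + 643)*(-862 + 1780) + 1191)/(2413 + z(J, 1*6)) = ((964 + 643)*(-862 + 1780) + 1191)/(2413 + √((1*6)² + 4²)) = (1607*918 + 1191)/(2413 + √(6² + 16)) = (1475226 + 1191)/(2413 + √(36 + 16)) = 1476417/(2413 + √52) = 1476417/(2413 + 2*√13)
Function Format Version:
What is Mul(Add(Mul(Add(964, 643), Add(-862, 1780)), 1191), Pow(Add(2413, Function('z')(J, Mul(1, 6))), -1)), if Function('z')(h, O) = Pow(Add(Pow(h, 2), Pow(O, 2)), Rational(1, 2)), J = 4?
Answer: Add(Rational(1187531407, 1940839), Mul(Rational(-984278, 1940839), Pow(13, Rational(1, 2)))) ≈ 610.04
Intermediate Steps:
Function('z')(h, O) = Pow(Add(Pow(O, 2), Pow(h, 2)), Rational(1, 2))
Mul(Add(Mul(Add(964, 643), Add(-862, 1780)), 1191), Pow(Add(2413, Function('z')(J, Mul(1, 6))), -1)) = Mul(Add(Mul(Add(964, 643), Add(-862, 1780)), 1191), Pow(Add(2413, Pow(Add(Pow(Mul(1, 6), 2), Pow(4, 2)), Rational(1, 2))), -1)) = Mul(Add(Mul(1607, 918), 1191), Pow(Add(2413, Pow(Add(Pow(6, 2), 16), Rational(1, 2))), -1)) = Mul(Add(1475226, 1191), Pow(Add(2413, Pow(Add(36, 16), Rational(1, 2))), -1)) = Mul(1476417, Pow(Add(2413, Pow(52, Rational(1, 2))), -1)) = Mul(1476417, Pow(Add(2413, Mul(2, Pow(13, Rational(1, 2)))), -1))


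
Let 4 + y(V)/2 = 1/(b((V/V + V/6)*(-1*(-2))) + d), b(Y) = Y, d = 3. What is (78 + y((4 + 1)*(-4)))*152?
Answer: 52288/5 ≈ 10458.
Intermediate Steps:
y(V) = -8 + 2/(5 + V/3) (y(V) = -8 + 2/((V/V + V/6)*(-1*(-2)) + 3) = -8 + 2/((1 + V*(⅙))*2 + 3) = -8 + 2/((1 + V/6)*2 + 3) = -8 + 2/((2 + V/3) + 3) = -8 + 2/(5 + V/3))
(78 + y((4 + 1)*(-4)))*152 = (78 + 2*(-57 - 4*(4 + 1)*(-4))/(15 + (4 + 1)*(-4)))*152 = (78 + 2*(-57 - 20*(-4))/(15 + 5*(-4)))*152 = (78 + 2*(-57 - 4*(-20))/(15 - 20))*152 = (78 + 2*(-57 + 80)/(-5))*152 = (78 + 2*(-⅕)*23)*152 = (78 - 46/5)*152 = (344/5)*152 = 52288/5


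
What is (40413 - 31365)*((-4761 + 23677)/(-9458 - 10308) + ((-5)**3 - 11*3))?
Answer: -14214154656/9883 ≈ -1.4382e+6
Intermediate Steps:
(40413 - 31365)*((-4761 + 23677)/(-9458 - 10308) + ((-5)**3 - 11*3)) = 9048*(18916/(-19766) + (-125 - 33)) = 9048*(18916*(-1/19766) - 158) = 9048*(-9458/9883 - 158) = 9048*(-1570972/9883) = -14214154656/9883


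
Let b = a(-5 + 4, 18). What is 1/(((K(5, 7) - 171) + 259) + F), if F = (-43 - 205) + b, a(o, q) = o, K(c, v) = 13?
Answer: -1/148 ≈ -0.0067568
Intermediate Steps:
b = -1 (b = -5 + 4 = -1)
F = -249 (F = (-43 - 205) - 1 = -248 - 1 = -249)
1/(((K(5, 7) - 171) + 259) + F) = 1/(((13 - 171) + 259) - 249) = 1/((-158 + 259) - 249) = 1/(101 - 249) = 1/(-148) = -1/148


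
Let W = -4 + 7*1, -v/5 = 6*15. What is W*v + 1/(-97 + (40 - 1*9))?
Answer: -89101/66 ≈ -1350.0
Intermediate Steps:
v = -450 (v = -30*15 = -5*90 = -450)
W = 3 (W = -4 + 7 = 3)
W*v + 1/(-97 + (40 - 1*9)) = 3*(-450) + 1/(-97 + (40 - 1*9)) = -1350 + 1/(-97 + (40 - 9)) = -1350 + 1/(-97 + 31) = -1350 + 1/(-66) = -1350 - 1/66 = -89101/66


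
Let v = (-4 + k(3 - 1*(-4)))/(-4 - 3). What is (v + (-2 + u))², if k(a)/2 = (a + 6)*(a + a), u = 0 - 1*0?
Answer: 139876/49 ≈ 2854.6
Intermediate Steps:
u = 0 (u = 0 + 0 = 0)
k(a) = 4*a*(6 + a) (k(a) = 2*((a + 6)*(a + a)) = 2*((6 + a)*(2*a)) = 2*(2*a*(6 + a)) = 4*a*(6 + a))
v = -360/7 (v = (-4 + 4*(3 - 1*(-4))*(6 + (3 - 1*(-4))))/(-4 - 3) = (-4 + 4*(3 + 4)*(6 + (3 + 4)))/(-7) = (-4 + 4*7*(6 + 7))*(-⅐) = (-4 + 4*7*13)*(-⅐) = (-4 + 364)*(-⅐) = 360*(-⅐) = -360/7 ≈ -51.429)
(v + (-2 + u))² = (-360/7 + (-2 + 0))² = (-360/7 - 2)² = (-374/7)² = 139876/49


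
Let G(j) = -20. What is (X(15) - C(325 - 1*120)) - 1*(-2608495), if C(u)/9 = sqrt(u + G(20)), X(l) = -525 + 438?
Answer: 2608408 - 9*sqrt(185) ≈ 2.6083e+6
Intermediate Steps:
X(l) = -87
C(u) = 9*sqrt(-20 + u) (C(u) = 9*sqrt(u - 20) = 9*sqrt(-20 + u))
(X(15) - C(325 - 1*120)) - 1*(-2608495) = (-87 - 9*sqrt(-20 + (325 - 1*120))) - 1*(-2608495) = (-87 - 9*sqrt(-20 + (325 - 120))) + 2608495 = (-87 - 9*sqrt(-20 + 205)) + 2608495 = (-87 - 9*sqrt(185)) + 2608495 = 2608408 - 9*sqrt(185)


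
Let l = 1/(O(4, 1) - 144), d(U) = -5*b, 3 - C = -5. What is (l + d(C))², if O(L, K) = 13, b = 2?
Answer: 1718721/17161 ≈ 100.15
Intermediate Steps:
C = 8 (C = 3 - 1*(-5) = 3 + 5 = 8)
d(U) = -10 (d(U) = -5*2 = -10)
l = -1/131 (l = 1/(13 - 144) = 1/(-131) = -1/131 ≈ -0.0076336)
(l + d(C))² = (-1/131 - 10)² = (-1311/131)² = 1718721/17161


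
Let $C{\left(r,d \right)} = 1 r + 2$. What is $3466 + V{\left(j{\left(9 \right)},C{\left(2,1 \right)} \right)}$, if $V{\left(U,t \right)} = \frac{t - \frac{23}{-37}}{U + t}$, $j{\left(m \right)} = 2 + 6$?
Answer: $\frac{513025}{148} \approx 3466.4$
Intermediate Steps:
$j{\left(m \right)} = 8$
$C{\left(r,d \right)} = 2 + r$ ($C{\left(r,d \right)} = r + 2 = 2 + r$)
$V{\left(U,t \right)} = \frac{\frac{23}{37} + t}{U + t}$ ($V{\left(U,t \right)} = \frac{t - - \frac{23}{37}}{U + t} = \frac{t + \frac{23}{37}}{U + t} = \frac{\frac{23}{37} + t}{U + t}$)
$3466 + V{\left(j{\left(9 \right)},C{\left(2,1 \right)} \right)} = 3466 + \frac{\frac{23}{37} + \left(2 + 2\right)}{8 + \left(2 + 2\right)} = 3466 + \frac{\frac{23}{37} + 4}{8 + 4} = 3466 + \frac{1}{12} \cdot \frac{171}{37} = 3466 + \frac{57}{148} = \frac{513025}{148}$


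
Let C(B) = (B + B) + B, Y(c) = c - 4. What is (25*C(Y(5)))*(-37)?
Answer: -2775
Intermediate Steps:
Y(c) = -4 + c
C(B) = 3*B (C(B) = 2*B + B = 3*B)
(25*C(Y(5)))*(-37) = (25*(3*(-4 + 5)))*(-37) = (25*(3*1))*(-37) = (25*3)*(-37) = 75*(-37) = -2775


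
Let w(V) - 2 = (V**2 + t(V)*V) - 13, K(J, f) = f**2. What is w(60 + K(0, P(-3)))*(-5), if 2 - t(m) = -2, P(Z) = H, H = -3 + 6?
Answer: -25130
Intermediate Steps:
H = 3
P(Z) = 3
t(m) = 4 (t(m) = 2 - 1*(-2) = 2 + 2 = 4)
w(V) = -11 + V**2 + 4*V (w(V) = 2 + ((V**2 + 4*V) - 13) = 2 + (-13 + V**2 + 4*V) = -11 + V**2 + 4*V)
w(60 + K(0, P(-3)))*(-5) = (-11 + (60 + 3**2)**2 + 4*(60 + 3**2))*(-5) = (-11 + (60 + 9)**2 + 4*(60 + 9))*(-5) = (-11 + 69**2 + 4*69)*(-5) = (-11 + 4761 + 276)*(-5) = 5026*(-5) = -25130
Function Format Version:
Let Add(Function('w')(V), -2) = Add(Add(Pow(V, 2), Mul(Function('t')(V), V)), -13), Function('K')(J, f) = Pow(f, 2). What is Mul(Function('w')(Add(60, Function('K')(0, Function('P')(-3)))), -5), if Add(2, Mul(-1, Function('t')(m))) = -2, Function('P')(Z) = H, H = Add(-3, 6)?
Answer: -25130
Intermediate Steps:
H = 3
Function('P')(Z) = 3
Function('t')(m) = 4 (Function('t')(m) = Add(2, Mul(-1, -2)) = Add(2, 2) = 4)
Function('w')(V) = Add(-11, Pow(V, 2), Mul(4, V)) (Function('w')(V) = Add(2, Add(Add(Pow(V, 2), Mul(4, V)), -13)) = Add(2, Add(-13, Pow(V, 2), Mul(4, V))) = Add(-11, Pow(V, 2), Mul(4, V)))
Mul(Function('w')(Add(60, Function('K')(0, Function('P')(-3)))), -5) = Mul(Add(-11, Pow(Add(60, Pow(3, 2)), 2), Mul(4, Add(60, Pow(3, 2)))), -5) = Mul(Add(-11, Pow(Add(60, 9), 2), Mul(4, Add(60, 9))), -5) = Mul(Add(-11, Pow(69, 2), Mul(4, 69)), -5) = Mul(Add(-11, 4761, 276), -5) = Mul(5026, -5) = -25130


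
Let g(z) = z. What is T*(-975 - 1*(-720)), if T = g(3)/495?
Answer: -17/11 ≈ -1.5455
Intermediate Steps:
T = 1/165 (T = 3/495 = 3*(1/495) = 1/165 ≈ 0.0060606)
T*(-975 - 1*(-720)) = (-975 - 1*(-720))/165 = (-975 + 720)/165 = (1/165)*(-255) = -17/11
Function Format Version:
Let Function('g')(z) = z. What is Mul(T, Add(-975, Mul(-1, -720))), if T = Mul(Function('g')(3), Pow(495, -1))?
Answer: Rational(-17, 11) ≈ -1.5455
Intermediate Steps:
T = Rational(1, 165) (T = Mul(3, Pow(495, -1)) = Mul(3, Rational(1, 495)) = Rational(1, 165) ≈ 0.0060606)
Mul(T, Add(-975, Mul(-1, -720))) = Mul(Rational(1, 165), Add(-975, Mul(-1, -720))) = Mul(Rational(1, 165), Add(-975, 720)) = Mul(Rational(1, 165), -255) = Rational(-17, 11)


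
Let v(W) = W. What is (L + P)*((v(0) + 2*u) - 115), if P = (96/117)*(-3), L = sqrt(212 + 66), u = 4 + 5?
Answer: 3104/13 - 97*sqrt(278) ≈ -1378.5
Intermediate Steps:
u = 9
L = sqrt(278) ≈ 16.673
P = -32/13 (P = (96*(1/117))*(-3) = (32/39)*(-3) = -32/13 ≈ -2.4615)
(L + P)*((v(0) + 2*u) - 115) = (sqrt(278) - 32/13)*((0 + 2*9) - 115) = (-32/13 + sqrt(278))*((0 + 18) - 115) = (-32/13 + sqrt(278))*(18 - 115) = (-32/13 + sqrt(278))*(-97) = 3104/13 - 97*sqrt(278)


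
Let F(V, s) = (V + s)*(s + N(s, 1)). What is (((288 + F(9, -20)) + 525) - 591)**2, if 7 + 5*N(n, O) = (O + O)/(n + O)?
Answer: 75603025/361 ≈ 2.0943e+5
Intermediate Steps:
N(n, O) = -7/5 + 2*O/(5*(O + n)) (N(n, O) = -7/5 + ((O + O)/(n + O))/5 = -7/5 + ((2*O)/(O + n))/5 = -7/5 + (2*O/(O + n))/5 = -7/5 + 2*O/(5*(O + n)))
F(V, s) = (V + s)*(s + (-1 - 7*s/5)/(1 + s)) (F(V, s) = (V + s)*(s + (-1*1 - 7*s/5)/(1 + s)) = (V + s)*(s + (-1 - 7*s/5)/(1 + s)))
(((288 + F(9, -20)) + 525) - 591)**2 = (((288 + (-1*9*(5 + 7*(-20)) - 1*(-20)*(5 + 7*(-20)) + 5*(-20)*(1 - 20)*(9 - 20))/(5*(1 - 20))) + 525) - 591)**2 = (((288 + (1/5)*(-1*9*(5 - 140) - 1*(-20)*(5 - 140) + 5*(-20)*(-19)*(-11))/(-19)) + 525) - 591)**2 = (((288 + (1/5)*(-1/19)*(-1*9*(-135) - 1*(-20)*(-135) - 20900)) + 525) - 591)**2 = (((288 + (1/5)*(-1/19)*(1215 - 2700 - 20900)) + 525) - 591)**2 = (((288 + (1/5)*(-1/19)*(-22385)) + 525) - 591)**2 = (((288 + 4477/19) + 525) - 591)**2 = ((9949/19 + 525) - 591)**2 = (19924/19 - 591)**2 = (8695/19)**2 = 75603025/361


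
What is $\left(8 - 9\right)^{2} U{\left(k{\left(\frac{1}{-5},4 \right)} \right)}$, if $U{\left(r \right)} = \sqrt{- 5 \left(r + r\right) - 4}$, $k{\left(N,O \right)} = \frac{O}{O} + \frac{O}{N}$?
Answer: $\sqrt{186} \approx 13.638$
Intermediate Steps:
$k{\left(N,O \right)} = 1 + \frac{O}{N}$
$U{\left(r \right)} = \sqrt{-4 - 10 r}$ ($U{\left(r \right)} = \sqrt{- 5 \cdot 2 r - 4} = \sqrt{- 10 r - 4} = \sqrt{-4 - 10 r}$)
$\left(8 - 9\right)^{2} U{\left(k{\left(\frac{1}{-5},4 \right)} \right)} = \left(8 - 9\right)^{2} \sqrt{-4 - 10 \frac{\frac{1}{-5} + 4}{\frac{1}{-5}}} = \left(-1\right)^{2} \sqrt{-4 - 10 \frac{- \frac{1}{5} + 4}{- \frac{1}{5}}} = 1 \sqrt{-4 - 10 \left(\left(-5\right) \frac{19}{5}\right)} = 1 \sqrt{-4 - -190} = 1 \sqrt{-4 + 190} = 1 \sqrt{186} = \sqrt{186}$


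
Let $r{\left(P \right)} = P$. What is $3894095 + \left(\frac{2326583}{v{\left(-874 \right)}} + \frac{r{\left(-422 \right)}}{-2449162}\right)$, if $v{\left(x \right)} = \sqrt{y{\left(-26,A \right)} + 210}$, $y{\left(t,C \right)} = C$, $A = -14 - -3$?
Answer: $\frac{4768634749406}{1224581} + \frac{2326583 \sqrt{199}}{199} \approx 4.059 \cdot 10^{6}$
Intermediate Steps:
$A = -11$ ($A = -14 + 3 = -11$)
$v{\left(x \right)} = \sqrt{199}$ ($v{\left(x \right)} = \sqrt{-11 + 210} = \sqrt{199}$)
$3894095 + \left(\frac{2326583}{v{\left(-874 \right)}} + \frac{r{\left(-422 \right)}}{-2449162}\right) = 3894095 - \left(- \frac{211}{1224581} - 2326583 \frac{\sqrt{199}}{199}\right) = 3894095 + \left(\frac{2326583 \sqrt{199}}{199} + \frac{211}{1224581}\right) = 3894095 + \left(\frac{211}{1224581} + \frac{2326583 \sqrt{199}}{199}\right) = \frac{4768634749406}{1224581} + \frac{2326583 \sqrt{199}}{199}$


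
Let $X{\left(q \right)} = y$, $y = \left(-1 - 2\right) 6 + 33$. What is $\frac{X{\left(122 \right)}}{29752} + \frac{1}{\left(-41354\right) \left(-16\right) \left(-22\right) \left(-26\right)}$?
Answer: $\frac{709638359}{1407536653952} \approx 0.00050417$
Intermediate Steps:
$y = 15$ ($y = \left(-3\right) 6 + 33 = -18 + 33 = 15$)
$X{\left(q \right)} = 15$
$\frac{X{\left(122 \right)}}{29752} + \frac{1}{\left(-41354\right) \left(-16\right) \left(-22\right) \left(-26\right)} = \frac{15}{29752} + \frac{1}{\left(-41354\right) \left(-16\right) \left(-22\right) \left(-26\right)} = 15 \cdot \frac{1}{29752} - \frac{1}{41354 \cdot 352 \left(-26\right)} = \frac{15}{29752} - \frac{1}{41354 \left(-9152\right)} = \frac{15}{29752} - - \frac{1}{378471808} = \frac{15}{29752} + \frac{1}{378471808} = \frac{709638359}{1407536653952}$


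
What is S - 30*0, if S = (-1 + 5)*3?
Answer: 12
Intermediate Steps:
S = 12 (S = 4*3 = 12)
S - 30*0 = 12 - 30*0 = 12 + 0 = 12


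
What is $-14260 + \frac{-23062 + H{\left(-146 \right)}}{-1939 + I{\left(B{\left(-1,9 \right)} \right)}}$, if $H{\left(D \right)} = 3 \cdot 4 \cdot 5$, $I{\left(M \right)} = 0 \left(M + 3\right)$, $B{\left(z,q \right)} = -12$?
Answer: $- \frac{3946734}{277} \approx -14248.0$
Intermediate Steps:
$I{\left(M \right)} = 0$ ($I{\left(M \right)} = 0 \left(3 + M\right) = 0$)
$H{\left(D \right)} = 60$ ($H{\left(D \right)} = 12 \cdot 5 = 60$)
$-14260 + \frac{-23062 + H{\left(-146 \right)}}{-1939 + I{\left(B{\left(-1,9 \right)} \right)}} = -14260 + \frac{-23062 + 60}{-1939 + 0} = -14260 - \frac{23002}{-1939} = -14260 - - \frac{3286}{277} = -14260 + \frac{3286}{277} = - \frac{3946734}{277}$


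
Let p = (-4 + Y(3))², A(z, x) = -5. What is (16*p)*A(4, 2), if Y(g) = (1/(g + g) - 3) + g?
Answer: -10580/9 ≈ -1175.6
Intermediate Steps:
Y(g) = -3 + g + 1/(2*g) (Y(g) = (1/(2*g) - 3) + g = (-3 + 1/(2*g)) + g = -3 + g + 1/(2*g))
p = 529/36 (p = (-4 + (-3 + 3 + (½)/3))² = (-4 + (-3 + 3 + (½)*(⅓)))² = (-4 + (-3 + 3 + ⅙))² = (-4 + ⅙)² = (-23/6)² = 529/36 ≈ 14.694)
(16*p)*A(4, 2) = (16*(529/36))*(-5) = (2116/9)*(-5) = -10580/9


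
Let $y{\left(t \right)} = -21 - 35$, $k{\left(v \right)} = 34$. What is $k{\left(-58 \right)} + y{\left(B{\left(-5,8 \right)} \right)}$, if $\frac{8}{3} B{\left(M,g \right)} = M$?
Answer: $-22$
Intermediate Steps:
$B{\left(M,g \right)} = \frac{3 M}{8}$
$y{\left(t \right)} = -56$
$k{\left(-58 \right)} + y{\left(B{\left(-5,8 \right)} \right)} = 34 - 56 = -22$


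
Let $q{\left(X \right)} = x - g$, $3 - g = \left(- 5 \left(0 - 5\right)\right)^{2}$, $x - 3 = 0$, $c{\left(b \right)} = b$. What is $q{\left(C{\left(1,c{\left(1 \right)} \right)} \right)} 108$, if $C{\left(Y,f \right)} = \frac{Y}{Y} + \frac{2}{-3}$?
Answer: $67500$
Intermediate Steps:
$C{\left(Y,f \right)} = \frac{1}{3}$ ($C{\left(Y,f \right)} = 1 + 2 \left(- \frac{1}{3}\right) = 1 - \frac{2}{3} = \frac{1}{3}$)
$x = 3$ ($x = 3 + 0 = 3$)
$g = -622$ ($g = 3 - \left(- 5 \left(0 - 5\right)\right)^{2} = 3 - \left(\left(-5\right) \left(-5\right)\right)^{2} = 3 - 25^{2} = 3 - 625 = -622$)
$q{\left(X \right)} = 625$ ($q{\left(X \right)} = 3 - -622 = 3 + 622 = 625$)
$q{\left(C{\left(1,c{\left(1 \right)} \right)} \right)} 108 = 625 \cdot 108 = 67500$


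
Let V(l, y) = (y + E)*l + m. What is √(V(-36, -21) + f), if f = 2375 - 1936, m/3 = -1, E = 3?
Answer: 2*√271 ≈ 32.924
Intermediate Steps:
m = -3 (m = 3*(-1) = -3)
V(l, y) = -3 + l*(3 + y) (V(l, y) = (y + 3)*l - 3 = (3 + y)*l - 3 = l*(3 + y) - 3 = -3 + l*(3 + y))
f = 439
√(V(-36, -21) + f) = √((-3 + 3*(-36) - 36*(-21)) + 439) = √((-3 - 108 + 756) + 439) = √(645 + 439) = √1084 = 2*√271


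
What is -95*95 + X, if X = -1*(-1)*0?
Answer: -9025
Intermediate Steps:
X = 0 (X = 1*0 = 0)
-95*95 + X = -95*95 + 0 = -9025 + 0 = -9025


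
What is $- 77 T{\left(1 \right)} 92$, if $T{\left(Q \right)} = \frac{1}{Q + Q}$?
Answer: $-3542$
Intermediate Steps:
$T{\left(Q \right)} = \frac{1}{2 Q}$
$- 77 T{\left(1 \right)} 92 = - 77 \frac{1}{2 \cdot 1} \cdot 92 = - 77 \cdot \frac{1}{2} \cdot 1 \cdot 92 = \left(-77\right) \frac{1}{2} \cdot 92 = \left(- \frac{77}{2}\right) 92 = -3542$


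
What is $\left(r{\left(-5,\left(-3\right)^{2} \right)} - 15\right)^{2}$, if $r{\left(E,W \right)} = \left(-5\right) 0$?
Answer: $225$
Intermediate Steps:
$r{\left(E,W \right)} = 0$
$\left(r{\left(-5,\left(-3\right)^{2} \right)} - 15\right)^{2} = \left(0 - 15\right)^{2} = \left(-15\right)^{2} = 225$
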